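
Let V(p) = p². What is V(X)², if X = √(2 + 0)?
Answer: 4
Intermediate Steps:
X = √2 ≈ 1.4142
V(X)² = ((√2)²)² = 2² = 4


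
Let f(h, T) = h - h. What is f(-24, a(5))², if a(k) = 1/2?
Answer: 0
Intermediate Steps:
a(k) = ½
f(h, T) = 0
f(-24, a(5))² = 0² = 0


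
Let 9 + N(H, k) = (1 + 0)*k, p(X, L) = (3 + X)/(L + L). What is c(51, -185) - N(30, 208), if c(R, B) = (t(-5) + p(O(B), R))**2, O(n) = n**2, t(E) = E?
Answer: 283708282/2601 ≈ 1.0908e+5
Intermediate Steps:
p(X, L) = (3 + X)/(2*L) (p(X, L) = (3 + X)/((2*L)) = (3 + X)*(1/(2*L)) = (3 + X)/(2*L))
c(R, B) = (-5 + (3 + B**2)/(2*R))**2
N(H, k) = -9 + k (N(H, k) = -9 + (1 + 0)*k = -9 + 1*k = -9 + k)
c(51, -185) - N(30, 208) = (1/4)*(-3 - 1*(-185)**2 + 10*51)**2/51**2 - (-9 + 208) = (1/4)*(1/2601)*(-3 - 1*34225 + 510)**2 - 1*199 = (1/4)*(1/2601)*(-3 - 34225 + 510)**2 - 199 = (1/4)*(1/2601)*(-33718)**2 - 199 = (1/4)*(1/2601)*1136903524 - 199 = 284225881/2601 - 199 = 283708282/2601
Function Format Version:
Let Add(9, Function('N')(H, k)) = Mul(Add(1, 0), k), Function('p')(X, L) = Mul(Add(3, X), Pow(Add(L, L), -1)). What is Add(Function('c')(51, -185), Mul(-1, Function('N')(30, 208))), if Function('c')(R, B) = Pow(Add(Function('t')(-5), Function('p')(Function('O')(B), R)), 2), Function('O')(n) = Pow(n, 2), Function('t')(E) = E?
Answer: Rational(283708282, 2601) ≈ 1.0908e+5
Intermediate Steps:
Function('p')(X, L) = Mul(Rational(1, 2), Pow(L, -1), Add(3, X)) (Function('p')(X, L) = Mul(Add(3, X), Pow(Mul(2, L), -1)) = Mul(Add(3, X), Mul(Rational(1, 2), Pow(L, -1))) = Mul(Rational(1, 2), Pow(L, -1), Add(3, X)))
Function('c')(R, B) = Pow(Add(-5, Mul(Rational(1, 2), Pow(R, -1), Add(3, Pow(B, 2)))), 2)
Function('N')(H, k) = Add(-9, k) (Function('N')(H, k) = Add(-9, Mul(Add(1, 0), k)) = Add(-9, Mul(1, k)) = Add(-9, k))
Add(Function('c')(51, -185), Mul(-1, Function('N')(30, 208))) = Add(Mul(Rational(1, 4), Pow(51, -2), Pow(Add(-3, Mul(-1, Pow(-185, 2)), Mul(10, 51)), 2)), Mul(-1, Add(-9, 208))) = Add(Mul(Rational(1, 4), Rational(1, 2601), Pow(Add(-3, Mul(-1, 34225), 510), 2)), Mul(-1, 199)) = Add(Mul(Rational(1, 4), Rational(1, 2601), Pow(Add(-3, -34225, 510), 2)), -199) = Add(Mul(Rational(1, 4), Rational(1, 2601), Pow(-33718, 2)), -199) = Add(Mul(Rational(1, 4), Rational(1, 2601), 1136903524), -199) = Add(Rational(284225881, 2601), -199) = Rational(283708282, 2601)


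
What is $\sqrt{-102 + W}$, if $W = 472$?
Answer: $\sqrt{370} \approx 19.235$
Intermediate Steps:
$\sqrt{-102 + W} = \sqrt{-102 + 472} = \sqrt{370}$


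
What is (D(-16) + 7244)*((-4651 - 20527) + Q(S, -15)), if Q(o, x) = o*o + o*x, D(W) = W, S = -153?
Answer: 3801928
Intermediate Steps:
Q(o, x) = o² + o*x
(D(-16) + 7244)*((-4651 - 20527) + Q(S, -15)) = (-16 + 7244)*((-4651 - 20527) - 153*(-153 - 15)) = 7228*(-25178 - 153*(-168)) = 7228*(-25178 + 25704) = 7228*526 = 3801928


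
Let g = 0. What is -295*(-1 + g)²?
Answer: -295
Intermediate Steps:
-295*(-1 + g)² = -295*(-1 + 0)² = -295*(-1)² = -295*1 = -295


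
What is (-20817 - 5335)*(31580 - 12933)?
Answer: -487656344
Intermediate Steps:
(-20817 - 5335)*(31580 - 12933) = -26152*18647 = -487656344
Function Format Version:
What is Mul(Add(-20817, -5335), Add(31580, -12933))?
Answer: -487656344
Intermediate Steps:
Mul(Add(-20817, -5335), Add(31580, -12933)) = Mul(-26152, 18647) = -487656344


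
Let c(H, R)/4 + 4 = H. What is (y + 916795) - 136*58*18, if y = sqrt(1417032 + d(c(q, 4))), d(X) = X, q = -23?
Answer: 774811 + 6*sqrt(39359) ≈ 7.7600e+5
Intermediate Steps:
c(H, R) = -16 + 4*H
y = 6*sqrt(39359) (y = sqrt(1417032 + (-16 + 4*(-23))) = sqrt(1417032 + (-16 - 92)) = sqrt(1417032 - 108) = sqrt(1416924) = 6*sqrt(39359) ≈ 1190.3)
(y + 916795) - 136*58*18 = (6*sqrt(39359) + 916795) - 136*58*18 = (916795 + 6*sqrt(39359)) - 7888*18 = (916795 + 6*sqrt(39359)) - 141984 = 774811 + 6*sqrt(39359)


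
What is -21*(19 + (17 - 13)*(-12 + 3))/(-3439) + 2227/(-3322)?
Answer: -8844607/11424358 ≈ -0.77419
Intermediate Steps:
-21*(19 + (17 - 13)*(-12 + 3))/(-3439) + 2227/(-3322) = -21*(19 + 4*(-9))*(-1/3439) + 2227*(-1/3322) = -21*(19 - 36)*(-1/3439) - 2227/3322 = -21*(-17)*(-1/3439) - 2227/3322 = 357*(-1/3439) - 2227/3322 = -357/3439 - 2227/3322 = -8844607/11424358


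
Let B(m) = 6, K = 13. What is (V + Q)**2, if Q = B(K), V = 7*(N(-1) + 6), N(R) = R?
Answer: 1681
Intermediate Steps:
V = 35 (V = 7*(-1 + 6) = 7*5 = 35)
Q = 6
(V + Q)**2 = (35 + 6)**2 = 41**2 = 1681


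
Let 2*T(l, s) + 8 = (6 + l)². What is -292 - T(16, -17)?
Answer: -530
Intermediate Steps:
T(l, s) = -4 + (6 + l)²/2
-292 - T(16, -17) = -292 - (-4 + (6 + 16)²/2) = -292 - (-4 + (½)*22²) = -292 - (-4 + (½)*484) = -292 - (-4 + 242) = -292 - 1*238 = -292 - 238 = -530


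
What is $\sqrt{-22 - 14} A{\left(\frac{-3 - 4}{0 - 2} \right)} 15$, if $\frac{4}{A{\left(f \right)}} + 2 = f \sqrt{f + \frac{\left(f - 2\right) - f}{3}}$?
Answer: $- \frac{1440 i \sqrt{3}}{- 7 \sqrt{34} + 8 \sqrt{3}} \approx 92.512 i$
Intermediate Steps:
$A{\left(f \right)} = \frac{4}{-2 + f \sqrt{- \frac{2}{3} + f}}$ ($A{\left(f \right)} = \frac{4}{-2 + f \sqrt{f + \frac{\left(f - 2\right) - f}{3}}} = \frac{4}{-2 + f \sqrt{f + \left(\left(-2 + f\right) - f\right) \frac{1}{3}}} = \frac{4}{-2 + f \sqrt{f - \frac{2}{3}}} = \frac{4}{-2 + f \sqrt{- \frac{2}{3} + f}}$)
$\sqrt{-22 - 14} A{\left(\frac{-3 - 4}{0 - 2} \right)} 15 = \sqrt{-22 - 14} \frac{4 \sqrt{3}}{- 2 \sqrt{3} + \frac{-3 - 4}{0 - 2} \sqrt{-2 + 3 \frac{-3 - 4}{0 - 2}}} \cdot 15 = \sqrt{-36} \frac{4 \sqrt{3}}{- 2 \sqrt{3} + - \frac{7}{-2} \sqrt{-2 + 3 \left(- \frac{7}{-2}\right)}} 15 = 6 i \frac{4 \sqrt{3}}{- 2 \sqrt{3} + \left(-7\right) \left(- \frac{1}{2}\right) \sqrt{-2 + 3 \left(\left(-7\right) \left(- \frac{1}{2}\right)\right)}} 15 = 6 i \frac{4 \sqrt{3}}{- 2 \sqrt{3} + \frac{7 \sqrt{-2 + 3 \cdot \frac{7}{2}}}{2}} \cdot 15 = 6 i \frac{4 \sqrt{3}}{- 2 \sqrt{3} + \frac{7 \sqrt{-2 + \frac{21}{2}}}{2}} \cdot 15 = 6 i \frac{4 \sqrt{3}}{- 2 \sqrt{3} + \frac{7 \sqrt{\frac{17}{2}}}{2}} \cdot 15 = 6 i \frac{4 \sqrt{3}}{- 2 \sqrt{3} + \frac{7 \frac{\sqrt{34}}{2}}{2}} \cdot 15 = 6 i \frac{4 \sqrt{3}}{- 2 \sqrt{3} + \frac{7 \sqrt{34}}{4}} \cdot 15 = \frac{24 i \sqrt{3}}{- 2 \sqrt{3} + \frac{7 \sqrt{34}}{4}} \cdot 15 = \frac{360 i \sqrt{3}}{- 2 \sqrt{3} + \frac{7 \sqrt{34}}{4}}$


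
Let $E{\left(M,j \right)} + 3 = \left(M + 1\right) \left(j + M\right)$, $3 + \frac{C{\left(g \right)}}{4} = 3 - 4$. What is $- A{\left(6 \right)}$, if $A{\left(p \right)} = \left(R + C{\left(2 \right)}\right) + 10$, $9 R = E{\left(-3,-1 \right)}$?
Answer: $\frac{49}{9} \approx 5.4444$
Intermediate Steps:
$C{\left(g \right)} = -16$ ($C{\left(g \right)} = -12 + 4 \left(3 - 4\right) = -12 + 4 \left(-1\right) = -12 - 4 = -16$)
$E{\left(M,j \right)} = -3 + \left(1 + M\right) \left(M + j\right)$ ($E{\left(M,j \right)} = -3 + \left(M + 1\right) \left(j + M\right) = -3 + \left(1 + M\right) \left(M + j\right)$)
$R = \frac{5}{9}$ ($R = \frac{-3 - 3 - 1 + \left(-3\right)^{2} - -3}{9} = \frac{-3 - 3 - 1 + 9 + 3}{9} = \frac{1}{9} \cdot 5 = \frac{5}{9} \approx 0.55556$)
$A{\left(p \right)} = - \frac{49}{9}$ ($A{\left(p \right)} = \left(\frac{5}{9} - 16\right) + 10 = - \frac{139}{9} + 10 = - \frac{49}{9}$)
$- A{\left(6 \right)} = \left(-1\right) \left(- \frac{49}{9}\right) = \frac{49}{9}$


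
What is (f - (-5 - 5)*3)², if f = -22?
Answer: 64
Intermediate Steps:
(f - (-5 - 5)*3)² = (-22 - (-5 - 5)*3)² = (-22 - (-10)*3)² = (-22 - 1*(-30))² = (-22 + 30)² = 8² = 64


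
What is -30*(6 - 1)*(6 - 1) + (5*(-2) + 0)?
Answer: -760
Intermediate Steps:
-30*(6 - 1)*(6 - 1) + (5*(-2) + 0) = -150*5 + (-10 + 0) = -30*25 - 10 = -750 - 10 = -760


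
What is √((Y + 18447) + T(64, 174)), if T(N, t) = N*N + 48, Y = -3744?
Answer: √18847 ≈ 137.28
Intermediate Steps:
T(N, t) = 48 + N² (T(N, t) = N² + 48 = 48 + N²)
√((Y + 18447) + T(64, 174)) = √((-3744 + 18447) + (48 + 64²)) = √(14703 + (48 + 4096)) = √(14703 + 4144) = √18847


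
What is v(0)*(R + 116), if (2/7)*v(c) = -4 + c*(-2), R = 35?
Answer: -2114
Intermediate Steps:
v(c) = -14 - 7*c (v(c) = 7*(-4 + c*(-2))/2 = 7*(-4 - 2*c)/2 = -14 - 7*c)
v(0)*(R + 116) = (-14 - 7*0)*(35 + 116) = (-14 + 0)*151 = -14*151 = -2114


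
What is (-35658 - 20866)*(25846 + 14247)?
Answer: -2266216732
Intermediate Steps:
(-35658 - 20866)*(25846 + 14247) = -56524*40093 = -2266216732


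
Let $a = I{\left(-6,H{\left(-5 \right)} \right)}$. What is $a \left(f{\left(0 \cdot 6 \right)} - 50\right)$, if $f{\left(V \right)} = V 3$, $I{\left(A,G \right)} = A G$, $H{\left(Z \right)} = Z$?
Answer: $-1500$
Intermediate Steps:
$a = 30$ ($a = \left(-6\right) \left(-5\right) = 30$)
$f{\left(V \right)} = 3 V$
$a \left(f{\left(0 \cdot 6 \right)} - 50\right) = 30 \left(3 \cdot 0 \cdot 6 - 50\right) = 30 \left(3 \cdot 0 - 50\right) = 30 \left(0 - 50\right) = 30 \left(-50\right) = -1500$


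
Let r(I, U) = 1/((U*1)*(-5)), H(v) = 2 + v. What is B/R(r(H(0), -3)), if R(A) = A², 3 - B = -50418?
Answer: 11344725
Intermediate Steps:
B = 50421 (B = 3 - 1*(-50418) = 3 + 50418 = 50421)
r(I, U) = -1/(5*U) (r(I, U) = 1/(U*(-5)) = 1/(-5*U) = -1/(5*U))
B/R(r(H(0), -3)) = 50421/((-⅕/(-3))²) = 50421/((-⅕*(-⅓))²) = 50421/((1/15)²) = 50421/(1/225) = 50421*225 = 11344725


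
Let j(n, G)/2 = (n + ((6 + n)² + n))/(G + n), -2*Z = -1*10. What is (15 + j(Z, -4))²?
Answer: 76729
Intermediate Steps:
Z = 5 (Z = -(-1)*10/2 = -½*(-10) = 5)
j(n, G) = 2*((6 + n)² + 2*n)/(G + n) (j(n, G) = 2*((n + ((6 + n)² + n))/(G + n)) = 2*((n + (n + (6 + n)²))/(G + n)) = 2*(((6 + n)² + 2*n)/(G + n)) = 2*((6 + n)² + 2*n)/(G + n))
(15 + j(Z, -4))² = (15 + 2*((6 + 5)² + 2*5)/(-4 + 5))² = (15 + 2*(11² + 10)/1)² = (15 + 2*1*(121 + 10))² = (15 + 2*1*131)² = (15 + 262)² = 277² = 76729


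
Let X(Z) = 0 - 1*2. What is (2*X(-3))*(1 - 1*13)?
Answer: 48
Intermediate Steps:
X(Z) = -2 (X(Z) = 0 - 2 = -2)
(2*X(-3))*(1 - 1*13) = (2*(-2))*(1 - 1*13) = -4*(1 - 13) = -4*(-12) = 48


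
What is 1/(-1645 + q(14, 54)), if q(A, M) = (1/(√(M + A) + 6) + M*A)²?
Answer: 583278184/332239532051281 - 96744*√17/332239532051281 ≈ 1.7544e-6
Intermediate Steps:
q(A, M) = (1/(6 + √(A + M)) + A*M)² (q(A, M) = (1/(√(A + M) + 6) + A*M)² = (1/(6 + √(A + M)) + A*M)²)
1/(-1645 + q(14, 54)) = 1/(-1645 + (1 + 6*14*54 + 14*54*√(14 + 54))²/(6 + √(14 + 54))²) = 1/(-1645 + (1 + 4536 + 14*54*√68)²/(6 + √68)²) = 1/(-1645 + (1 + 4536 + 14*54*(2*√17))²/(6 + 2*√17)²) = 1/(-1645 + (1 + 4536 + 1512*√17)²/(6 + 2*√17)²) = 1/(-1645 + (4537 + 1512*√17)²/(6 + 2*√17)²)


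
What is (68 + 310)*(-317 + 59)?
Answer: -97524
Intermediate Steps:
(68 + 310)*(-317 + 59) = 378*(-258) = -97524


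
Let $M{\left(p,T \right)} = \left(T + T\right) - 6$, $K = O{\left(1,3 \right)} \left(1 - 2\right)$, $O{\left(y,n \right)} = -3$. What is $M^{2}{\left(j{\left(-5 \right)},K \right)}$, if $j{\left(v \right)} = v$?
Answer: $0$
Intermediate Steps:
$K = 3$ ($K = - 3 \left(1 - 2\right) = \left(-3\right) \left(-1\right) = 3$)
$M{\left(p,T \right)} = -6 + 2 T$ ($M{\left(p,T \right)} = 2 T - 6 = -6 + 2 T$)
$M^{2}{\left(j{\left(-5 \right)},K \right)} = \left(-6 + 2 \cdot 3\right)^{2} = \left(-6 + 6\right)^{2} = 0^{2} = 0$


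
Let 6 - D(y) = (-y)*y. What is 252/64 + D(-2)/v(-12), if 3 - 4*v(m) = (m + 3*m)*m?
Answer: 35459/9168 ≈ 3.8677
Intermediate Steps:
v(m) = 3/4 - m**2 (v(m) = 3/4 - (m + 3*m)*m/4 = 3/4 - 4*m*m/4 = 3/4 - m**2)
D(y) = 6 + y**2 (D(y) = 6 - (-y)*y = 6 - (-1)*y**2 = 6 + y**2)
252/64 + D(-2)/v(-12) = 252/64 + (6 + (-2)**2)/(3/4 - 1*(-12)**2) = 252*(1/64) + (6 + 4)/(3/4 - 1*144) = 63/16 + 10/(3/4 - 144) = 63/16 + 10/(-573/4) = 63/16 + 10*(-4/573) = 63/16 - 40/573 = 35459/9168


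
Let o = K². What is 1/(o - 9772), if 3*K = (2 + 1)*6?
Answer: -1/9736 ≈ -0.00010271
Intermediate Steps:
K = 6 (K = ((2 + 1)*6)/3 = (3*6)/3 = (⅓)*18 = 6)
o = 36 (o = 6² = 36)
1/(o - 9772) = 1/(36 - 9772) = 1/(-9736) = -1/9736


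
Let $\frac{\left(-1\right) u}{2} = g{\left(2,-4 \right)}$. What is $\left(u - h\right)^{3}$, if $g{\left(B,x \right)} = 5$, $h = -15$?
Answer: $125$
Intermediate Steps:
$u = -10$ ($u = \left(-2\right) 5 = -10$)
$\left(u - h\right)^{3} = \left(-10 - -15\right)^{3} = \left(-10 + 15\right)^{3} = 5^{3} = 125$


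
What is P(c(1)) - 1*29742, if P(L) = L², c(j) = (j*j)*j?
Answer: -29741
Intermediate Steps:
c(j) = j³ (c(j) = j²*j = j³)
P(c(1)) - 1*29742 = (1³)² - 1*29742 = 1² - 29742 = 1 - 29742 = -29741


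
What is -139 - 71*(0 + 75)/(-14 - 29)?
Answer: -652/43 ≈ -15.163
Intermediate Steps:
-139 - 71*(0 + 75)/(-14 - 29) = -139 - 5325/(-43) = -139 - 5325*(-1)/43 = -139 - 71*(-75/43) = -139 + 5325/43 = -652/43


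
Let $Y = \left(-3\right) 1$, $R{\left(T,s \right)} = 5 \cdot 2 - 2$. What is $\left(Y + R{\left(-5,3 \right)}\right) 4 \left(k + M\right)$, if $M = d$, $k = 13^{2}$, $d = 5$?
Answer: $3480$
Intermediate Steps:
$R{\left(T,s \right)} = 8$ ($R{\left(T,s \right)} = 10 - 2 = 8$)
$k = 169$
$Y = -3$
$M = 5$
$\left(Y + R{\left(-5,3 \right)}\right) 4 \left(k + M\right) = \left(-3 + 8\right) 4 \left(169 + 5\right) = 5 \cdot 4 \cdot 174 = 20 \cdot 174 = 3480$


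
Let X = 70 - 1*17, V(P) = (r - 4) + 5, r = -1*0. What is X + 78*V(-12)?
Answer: 131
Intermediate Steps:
r = 0
V(P) = 1 (V(P) = (0 - 4) + 5 = -4 + 5 = 1)
X = 53 (X = 70 - 17 = 53)
X + 78*V(-12) = 53 + 78*1 = 53 + 78 = 131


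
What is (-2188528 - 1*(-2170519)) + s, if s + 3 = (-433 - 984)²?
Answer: 1989877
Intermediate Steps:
s = 2007886 (s = -3 + (-433 - 984)² = -3 + (-1417)² = -3 + 2007889 = 2007886)
(-2188528 - 1*(-2170519)) + s = (-2188528 - 1*(-2170519)) + 2007886 = (-2188528 + 2170519) + 2007886 = -18009 + 2007886 = 1989877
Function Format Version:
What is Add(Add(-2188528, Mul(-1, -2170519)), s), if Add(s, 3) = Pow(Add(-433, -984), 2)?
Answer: 1989877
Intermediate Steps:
s = 2007886 (s = Add(-3, Pow(Add(-433, -984), 2)) = Add(-3, Pow(-1417, 2)) = Add(-3, 2007889) = 2007886)
Add(Add(-2188528, Mul(-1, -2170519)), s) = Add(Add(-2188528, Mul(-1, -2170519)), 2007886) = Add(Add(-2188528, 2170519), 2007886) = Add(-18009, 2007886) = 1989877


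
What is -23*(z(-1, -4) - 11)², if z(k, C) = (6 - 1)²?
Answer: -4508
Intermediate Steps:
z(k, C) = 25 (z(k, C) = 5² = 25)
-23*(z(-1, -4) - 11)² = -23*(25 - 11)² = -23*14² = -23*196 = -4508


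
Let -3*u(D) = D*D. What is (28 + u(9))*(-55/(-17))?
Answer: 55/17 ≈ 3.2353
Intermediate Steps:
u(D) = -D²/3 (u(D) = -D*D/3 = -D²/3)
(28 + u(9))*(-55/(-17)) = (28 - ⅓*9²)*(-55/(-17)) = (28 - ⅓*81)*(-55*(-1/17)) = (28 - 27)*(55/17) = 1*(55/17) = 55/17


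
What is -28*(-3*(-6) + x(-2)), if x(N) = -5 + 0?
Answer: -364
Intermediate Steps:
x(N) = -5
-28*(-3*(-6) + x(-2)) = -28*(-3*(-6) - 5) = -28*(18 - 5) = -28*13 = -364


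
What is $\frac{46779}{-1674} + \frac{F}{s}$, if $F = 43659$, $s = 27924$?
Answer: $- \frac{2209985}{83772} \approx -26.381$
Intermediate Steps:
$\frac{46779}{-1674} + \frac{F}{s} = \frac{46779}{-1674} + \frac{43659}{27924} = 46779 \left(- \frac{1}{1674}\right) + 43659 \cdot \frac{1}{27924} = - \frac{503}{18} + \frac{14553}{9308} = - \frac{2209985}{83772}$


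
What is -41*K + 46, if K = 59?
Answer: -2373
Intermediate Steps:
-41*K + 46 = -41*59 + 46 = -2419 + 46 = -2373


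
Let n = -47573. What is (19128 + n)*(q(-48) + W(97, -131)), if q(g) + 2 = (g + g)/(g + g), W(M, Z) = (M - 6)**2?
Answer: -235524600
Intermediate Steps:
W(M, Z) = (-6 + M)**2
q(g) = -1 (q(g) = -2 + (g + g)/(g + g) = -2 + (2*g)/((2*g)) = -2 + (2*g)*(1/(2*g)) = -2 + 1 = -1)
(19128 + n)*(q(-48) + W(97, -131)) = (19128 - 47573)*(-1 + (-6 + 97)**2) = -28445*(-1 + 91**2) = -28445*(-1 + 8281) = -28445*8280 = -235524600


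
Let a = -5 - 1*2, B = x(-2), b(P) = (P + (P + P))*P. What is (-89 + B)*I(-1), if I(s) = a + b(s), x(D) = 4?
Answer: 340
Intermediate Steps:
b(P) = 3*P² (b(P) = (P + 2*P)*P = (3*P)*P = 3*P²)
B = 4
a = -7 (a = -5 - 2 = -7)
I(s) = -7 + 3*s²
(-89 + B)*I(-1) = (-89 + 4)*(-7 + 3*(-1)²) = -85*(-7 + 3*1) = -85*(-7 + 3) = -85*(-4) = 340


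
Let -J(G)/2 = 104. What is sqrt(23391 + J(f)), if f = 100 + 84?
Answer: sqrt(23183) ≈ 152.26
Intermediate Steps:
f = 184
J(G) = -208 (J(G) = -2*104 = -208)
sqrt(23391 + J(f)) = sqrt(23391 - 208) = sqrt(23183)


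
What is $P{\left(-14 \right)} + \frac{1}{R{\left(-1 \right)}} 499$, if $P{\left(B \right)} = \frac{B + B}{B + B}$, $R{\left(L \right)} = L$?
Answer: $-498$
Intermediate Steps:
$P{\left(B \right)} = 1$ ($P{\left(B \right)} = \frac{2 B}{2 B} = 2 B \frac{1}{2 B} = 1$)
$P{\left(-14 \right)} + \frac{1}{R{\left(-1 \right)}} 499 = 1 + \frac{1}{-1} \cdot 499 = 1 - 499 = -498$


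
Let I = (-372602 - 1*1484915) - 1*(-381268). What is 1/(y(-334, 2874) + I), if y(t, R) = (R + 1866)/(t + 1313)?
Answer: -979/1445243031 ≈ -6.7739e-7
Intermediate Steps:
I = -1476249 (I = (-372602 - 1484915) + 381268 = -1857517 + 381268 = -1476249)
y(t, R) = (1866 + R)/(1313 + t)
1/(y(-334, 2874) + I) = 1/((1866 + 2874)/(1313 - 334) - 1476249) = 1/(4740/979 - 1476249) = 1/(-1445243031/979) = -979/1445243031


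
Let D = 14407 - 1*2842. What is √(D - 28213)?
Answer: 2*I*√4162 ≈ 129.03*I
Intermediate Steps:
D = 11565 (D = 14407 - 2842 = 11565)
√(D - 28213) = √(11565 - 28213) = √(-16648) = 2*I*√4162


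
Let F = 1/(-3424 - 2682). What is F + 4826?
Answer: 29467555/6106 ≈ 4826.0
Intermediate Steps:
F = -1/6106 (F = 1/(-6106) = -1/6106 ≈ -0.00016377)
F + 4826 = -1/6106 + 4826 = 29467555/6106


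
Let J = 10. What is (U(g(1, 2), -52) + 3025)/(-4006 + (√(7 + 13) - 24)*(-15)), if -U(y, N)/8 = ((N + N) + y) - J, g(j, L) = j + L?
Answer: -7133399/6644408 + 58695*√5/6644408 ≈ -1.0538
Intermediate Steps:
g(j, L) = L + j
U(y, N) = 80 - 16*N - 8*y (U(y, N) = -8*(((N + N) + y) - 1*10) = -8*((2*N + y) - 10) = -8*((y + 2*N) - 10) = -8*(-10 + y + 2*N) = 80 - 16*N - 8*y)
(U(g(1, 2), -52) + 3025)/(-4006 + (√(7 + 13) - 24)*(-15)) = ((80 - 16*(-52) - 8*(2 + 1)) + 3025)/(-4006 + (√(7 + 13) - 24)*(-15)) = ((80 + 832 - 8*3) + 3025)/(-4006 + (√20 - 24)*(-15)) = ((80 + 832 - 24) + 3025)/(-4006 + (2*√5 - 24)*(-15)) = (888 + 3025)/(-4006 + (-24 + 2*√5)*(-15)) = 3913/(-4006 + (360 - 30*√5)) = 3913/(-3646 - 30*√5)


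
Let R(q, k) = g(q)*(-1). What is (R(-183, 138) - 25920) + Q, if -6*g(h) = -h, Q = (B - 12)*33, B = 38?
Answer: -50063/2 ≈ -25032.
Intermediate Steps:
Q = 858 (Q = (38 - 12)*33 = 26*33 = 858)
g(h) = h/6 (g(h) = -(-1)*h/6 = h/6)
R(q, k) = -q/6 (R(q, k) = (q/6)*(-1) = -q/6)
(R(-183, 138) - 25920) + Q = (-⅙*(-183) - 25920) + 858 = (61/2 - 25920) + 858 = -51779/2 + 858 = -50063/2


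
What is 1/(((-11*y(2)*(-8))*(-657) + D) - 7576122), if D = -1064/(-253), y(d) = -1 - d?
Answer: -253/1872875458 ≈ -1.3509e-7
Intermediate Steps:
D = 1064/253 (D = -1064*(-1/253) = 1064/253 ≈ 4.2055)
1/(((-11*y(2)*(-8))*(-657) + D) - 7576122) = 1/(((-11*(-1 - 1*2)*(-8))*(-657) + 1064/253) - 7576122) = 1/(((-11*(-1 - 2)*(-8))*(-657) + 1064/253) - 7576122) = 1/(((-11*(-3)*(-8))*(-657) + 1064/253) - 7576122) = 1/(((33*(-8))*(-657) + 1064/253) - 7576122) = 1/((-264*(-657) + 1064/253) - 7576122) = 1/((173448 + 1064/253) - 7576122) = 1/(43883408/253 - 7576122) = 1/(-1872875458/253) = -253/1872875458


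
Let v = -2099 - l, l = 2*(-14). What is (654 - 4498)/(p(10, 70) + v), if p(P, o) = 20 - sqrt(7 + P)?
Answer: 1971011/1051646 - 961*sqrt(17)/1051646 ≈ 1.8704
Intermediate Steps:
l = -28
v = -2071 (v = -2099 - 1*(-28) = -2099 + 28 = -2071)
(654 - 4498)/(p(10, 70) + v) = (654 - 4498)/((20 - sqrt(7 + 10)) - 2071) = -3844/((20 - sqrt(17)) - 2071) = -3844/(-2051 - sqrt(17))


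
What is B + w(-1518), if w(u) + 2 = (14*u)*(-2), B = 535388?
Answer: 577890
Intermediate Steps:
w(u) = -2 - 28*u (w(u) = -2 + (14*u)*(-2) = -2 - 28*u)
B + w(-1518) = 535388 + (-2 - 28*(-1518)) = 535388 + (-2 + 42504) = 535388 + 42502 = 577890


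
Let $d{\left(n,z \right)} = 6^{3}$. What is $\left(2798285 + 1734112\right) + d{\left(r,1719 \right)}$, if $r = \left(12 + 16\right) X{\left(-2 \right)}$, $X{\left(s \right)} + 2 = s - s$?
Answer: $4532613$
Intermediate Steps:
$X{\left(s \right)} = -2$ ($X{\left(s \right)} = -2 + \left(s - s\right) = -2 + 0 = -2$)
$r = -56$ ($r = \left(12 + 16\right) \left(-2\right) = 28 \left(-2\right) = -56$)
$d{\left(n,z \right)} = 216$
$\left(2798285 + 1734112\right) + d{\left(r,1719 \right)} = \left(2798285 + 1734112\right) + 216 = 4532397 + 216 = 4532613$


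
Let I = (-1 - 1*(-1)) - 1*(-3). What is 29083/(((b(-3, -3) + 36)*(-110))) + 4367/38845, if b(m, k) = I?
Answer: -222198941/33329010 ≈ -6.6668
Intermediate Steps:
I = 3 (I = (-1 + 1) + 3 = 0 + 3 = 3)
b(m, k) = 3
29083/(((b(-3, -3) + 36)*(-110))) + 4367/38845 = 29083/(((3 + 36)*(-110))) + 4367/38845 = 29083/((39*(-110))) + 4367*(1/38845) = 29083/(-4290) + 4367/38845 = 29083*(-1/4290) + 4367/38845 = -29083/4290 + 4367/38845 = -222198941/33329010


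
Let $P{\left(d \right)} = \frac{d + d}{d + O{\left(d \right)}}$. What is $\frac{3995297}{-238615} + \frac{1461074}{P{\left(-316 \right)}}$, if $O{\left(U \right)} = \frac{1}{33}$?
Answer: $\frac{1817562595423769}{2488277220} \approx 7.3045 \cdot 10^{5}$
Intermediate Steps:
$O{\left(U \right)} = \frac{1}{33}$
$P{\left(d \right)} = \frac{2 d}{\frac{1}{33} + d}$ ($P{\left(d \right)} = \frac{d + d}{d + \frac{1}{33}} = \frac{2 d}{\frac{1}{33} + d}$)
$\frac{3995297}{-238615} + \frac{1461074}{P{\left(-316 \right)}} = \frac{3995297}{-238615} + \frac{1461074}{66 \left(-316\right) \frac{1}{1 + 33 \left(-316\right)}} = 3995297 \left(- \frac{1}{238615}\right) + \frac{1461074}{66 \left(-316\right) \frac{1}{1 - 10428}} = - \frac{3995297}{238615} + \frac{1461074}{66 \left(-316\right) \frac{1}{-10427}} = - \frac{3995297}{238615} + \frac{1461074}{66 \left(-316\right) \left(- \frac{1}{10427}\right)} = - \frac{3995297}{238615} + \frac{1461074}{\frac{20856}{10427}} = - \frac{3995297}{238615} + 1461074 \cdot \frac{10427}{20856} = - \frac{3995297}{238615} + \frac{7617309299}{10428} = \frac{1817562595423769}{2488277220}$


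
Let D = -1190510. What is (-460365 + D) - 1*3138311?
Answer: -4789186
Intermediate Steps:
(-460365 + D) - 1*3138311 = (-460365 - 1190510) - 1*3138311 = -1650875 - 3138311 = -4789186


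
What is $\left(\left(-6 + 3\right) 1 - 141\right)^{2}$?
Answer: $20736$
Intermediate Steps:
$\left(\left(-6 + 3\right) 1 - 141\right)^{2} = \left(\left(-3\right) 1 - 141\right)^{2} = \left(-3 - 141\right)^{2} = \left(-144\right)^{2} = 20736$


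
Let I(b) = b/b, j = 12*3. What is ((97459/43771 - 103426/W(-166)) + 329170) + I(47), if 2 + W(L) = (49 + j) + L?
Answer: 1200411087346/3632993 ≈ 3.3042e+5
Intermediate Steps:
j = 36
I(b) = 1
W(L) = 83 + L (W(L) = -2 + ((49 + 36) + L) = -2 + (85 + L) = 83 + L)
((97459/43771 - 103426/W(-166)) + 329170) + I(47) = ((97459/43771 - 103426/(83 - 166)) + 329170) + 1 = ((97459*(1/43771) - 103426/(-83)) + 329170) + 1 = ((97459/43771 - 103426*(-1/83)) + 329170) + 1 = ((97459/43771 + 103426/83) + 329170) + 1 = (4535148543/3632993 + 329170) + 1 = 1200407454353/3632993 + 1 = 1200411087346/3632993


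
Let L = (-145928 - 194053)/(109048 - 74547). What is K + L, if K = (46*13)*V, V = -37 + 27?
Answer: -206655961/34501 ≈ -5989.9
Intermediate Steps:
V = -10
L = -339981/34501 ≈ -9.8542
K = -5980 (K = (46*13)*(-10) = 598*(-10) = -5980)
K + L = -5980 - 339981/34501 = -206655961/34501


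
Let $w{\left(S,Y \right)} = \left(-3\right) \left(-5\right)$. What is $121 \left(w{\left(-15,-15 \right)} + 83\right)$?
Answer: $11858$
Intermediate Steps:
$w{\left(S,Y \right)} = 15$
$121 \left(w{\left(-15,-15 \right)} + 83\right) = 121 \left(15 + 83\right) = 121 \cdot 98 = 11858$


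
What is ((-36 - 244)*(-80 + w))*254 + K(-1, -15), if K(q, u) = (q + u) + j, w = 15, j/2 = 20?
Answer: 4622824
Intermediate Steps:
j = 40 (j = 2*20 = 40)
K(q, u) = 40 + q + u (K(q, u) = (q + u) + 40 = 40 + q + u)
((-36 - 244)*(-80 + w))*254 + K(-1, -15) = ((-36 - 244)*(-80 + 15))*254 + (40 - 1 - 15) = -280*(-65)*254 + 24 = 18200*254 + 24 = 4622800 + 24 = 4622824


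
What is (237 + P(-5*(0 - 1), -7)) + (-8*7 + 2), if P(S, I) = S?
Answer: 188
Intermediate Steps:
(237 + P(-5*(0 - 1), -7)) + (-8*7 + 2) = (237 - 5*(0 - 1)) + (-8*7 + 2) = (237 - 5*(-1)) + (-56 + 2) = (237 + 5) - 54 = 242 - 54 = 188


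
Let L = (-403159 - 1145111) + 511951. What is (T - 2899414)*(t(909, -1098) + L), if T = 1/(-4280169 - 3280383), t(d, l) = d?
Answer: 11348699478718645945/3780276 ≈ 3.0021e+12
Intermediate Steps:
L = -1036319 (L = -1548270 + 511951 = -1036319)
T = -1/7560552 (T = 1/(-7560552) = -1/7560552 ≈ -1.3227e-7)
(T - 2899414)*(t(909, -1098) + L) = (-1/7560552 - 2899414)*(909 - 1036319) = -21921170316529/7560552*(-1035410) = 11348699478718645945/3780276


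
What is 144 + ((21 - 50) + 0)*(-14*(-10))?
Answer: -3916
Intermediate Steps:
144 + ((21 - 50) + 0)*(-14*(-10)) = 144 + (-29 + 0)*140 = 144 - 29*140 = 144 - 4060 = -3916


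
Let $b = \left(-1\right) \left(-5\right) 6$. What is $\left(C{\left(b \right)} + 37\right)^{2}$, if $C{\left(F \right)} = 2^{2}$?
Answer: $1681$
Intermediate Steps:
$b = 30$ ($b = 5 \cdot 6 = 30$)
$C{\left(F \right)} = 4$
$\left(C{\left(b \right)} + 37\right)^{2} = \left(4 + 37\right)^{2} = 41^{2} = 1681$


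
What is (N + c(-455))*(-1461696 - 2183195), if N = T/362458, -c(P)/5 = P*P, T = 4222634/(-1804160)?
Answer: 1233616265198704354011447/326966112640 ≈ 3.7729e+12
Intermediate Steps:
T = -2111317/902080 (T = 4222634*(-1/1804160) = -2111317/902080 ≈ -2.3405)
c(P) = -5*P**2 (c(P) = -5*P*P = -5*P**2)
N = -2111317/326966112640 (N = -2111317/902080/362458 = -2111317/902080*1/362458 = -2111317/326966112640 ≈ -6.4573e-6)
(N + c(-455))*(-1461696 - 2183195) = (-2111317/326966112640 - 5*(-455)**2)*(-1461696 - 2183195) = (-2111317/326966112640 - 5*207025)*(-3644891) = (-2111317/326966112640 - 1035125)*(-3644891) = -338450797348591317/326966112640*(-3644891) = 1233616265198704354011447/326966112640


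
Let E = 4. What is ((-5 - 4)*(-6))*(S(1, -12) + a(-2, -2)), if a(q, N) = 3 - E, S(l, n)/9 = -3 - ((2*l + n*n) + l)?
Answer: -72954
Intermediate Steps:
S(l, n) = -27 - 27*l - 9*n² (S(l, n) = 9*(-3 - ((2*l + n*n) + l)) = 9*(-3 - ((2*l + n²) + l)) = 9*(-3 - ((n² + 2*l) + l)) = 9*(-3 - (n² + 3*l)) = 9*(-3 + (-n² - 3*l)) = 9*(-3 - n² - 3*l) = -27 - 27*l - 9*n²)
a(q, N) = -1 (a(q, N) = 3 - 1*4 = 3 - 4 = -1)
((-5 - 4)*(-6))*(S(1, -12) + a(-2, -2)) = ((-5 - 4)*(-6))*((-27 - 27*1 - 9*(-12)²) - 1) = (-9*(-6))*((-27 - 27 - 9*144) - 1) = 54*((-27 - 27 - 1296) - 1) = 54*(-1350 - 1) = 54*(-1351) = -72954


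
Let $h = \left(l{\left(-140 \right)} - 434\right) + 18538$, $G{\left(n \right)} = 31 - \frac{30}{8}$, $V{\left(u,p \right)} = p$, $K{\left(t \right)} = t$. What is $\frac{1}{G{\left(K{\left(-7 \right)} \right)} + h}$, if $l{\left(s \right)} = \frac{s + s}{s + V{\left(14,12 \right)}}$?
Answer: $\frac{16}{290135} \approx 5.5147 \cdot 10^{-5}$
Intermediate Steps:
$l{\left(s \right)} = \frac{2 s}{12 + s}$ ($l{\left(s \right)} = \frac{s + s}{s + 12} = \frac{2 s}{12 + s}$)
$G{\left(n \right)} = \frac{109}{4}$ ($G{\left(n \right)} = 31 - \frac{15}{4} = \frac{109}{4}$)
$h = \frac{289699}{16}$ ($h = \left(2 \left(-140\right) \frac{1}{12 - 140} - 434\right) + 18538 = \left(2 \left(-140\right) \frac{1}{-128} - 434\right) + 18538 = \left(2 \left(-140\right) \left(- \frac{1}{128}\right) - 434\right) + 18538 = \left(\frac{35}{16} - 434\right) + 18538 = - \frac{6909}{16} + 18538 = \frac{289699}{16} \approx 18106.0$)
$\frac{1}{G{\left(K{\left(-7 \right)} \right)} + h} = \frac{1}{\frac{109}{4} + \frac{289699}{16}} = \frac{1}{\frac{290135}{16}} = \frac{16}{290135}$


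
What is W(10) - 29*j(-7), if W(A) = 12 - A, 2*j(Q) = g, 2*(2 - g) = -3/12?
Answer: -461/16 ≈ -28.813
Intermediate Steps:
g = 17/8 (g = 2 - (-3)/(2*12) = 2 - 1/2*(-1/4) = 2 + 1/8 = 17/8 ≈ 2.1250)
j(Q) = 17/16 (j(Q) = (1/2)*(17/8) = 17/16)
W(10) - 29*j(-7) = (12 - 1*10) - 29*17/16 = (12 - 10) - 493/16 = 2 - 493/16 = -461/16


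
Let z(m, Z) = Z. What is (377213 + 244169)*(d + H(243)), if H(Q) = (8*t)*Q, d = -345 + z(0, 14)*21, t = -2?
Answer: -2447623698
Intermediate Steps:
d = -51 (d = -345 + 14*21 = -345 + 294 = -51)
H(Q) = -16*Q (H(Q) = (8*(-2))*Q = -16*Q)
(377213 + 244169)*(d + H(243)) = (377213 + 244169)*(-51 - 16*243) = 621382*(-51 - 3888) = 621382*(-3939) = -2447623698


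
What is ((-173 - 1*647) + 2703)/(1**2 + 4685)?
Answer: 1883/4686 ≈ 0.40184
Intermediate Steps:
((-173 - 1*647) + 2703)/(1**2 + 4685) = ((-173 - 647) + 2703)/(1 + 4685) = (-820 + 2703)/4686 = 1883*(1/4686) = 1883/4686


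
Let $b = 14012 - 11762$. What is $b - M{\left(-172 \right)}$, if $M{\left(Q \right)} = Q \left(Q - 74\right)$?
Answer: $-40062$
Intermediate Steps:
$b = 2250$ ($b = 14012 - 11762 = 2250$)
$M{\left(Q \right)} = Q \left(-74 + Q\right)$
$b - M{\left(-172 \right)} = 2250 - - 172 \left(-74 - 172\right) = 2250 - \left(-172\right) \left(-246\right) = 2250 - 42312 = -40062$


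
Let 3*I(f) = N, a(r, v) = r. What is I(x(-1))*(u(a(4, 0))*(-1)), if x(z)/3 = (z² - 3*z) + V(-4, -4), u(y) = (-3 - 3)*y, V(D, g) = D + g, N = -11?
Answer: -88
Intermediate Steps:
u(y) = -6*y
x(z) = -24 - 9*z + 3*z² (x(z) = 3*((z² - 3*z) + (-4 - 4)) = 3*((z² - 3*z) - 8) = 3*(-8 + z² - 3*z) = -24 - 9*z + 3*z²)
I(f) = -11/3 (I(f) = (⅓)*(-11) = -11/3)
I(x(-1))*(u(a(4, 0))*(-1)) = -11*(-6*4)*(-1)/3 = -(-88)*(-1) = -11/3*24 = -88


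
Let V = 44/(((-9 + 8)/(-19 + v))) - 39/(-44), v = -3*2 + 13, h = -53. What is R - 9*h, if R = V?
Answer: 44259/44 ≈ 1005.9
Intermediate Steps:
v = 7 (v = -6 + 13 = 7)
V = 23271/44 (V = 44/(((-9 + 8)/(-19 + 7))) - 39/(-44) = 44/((-1/(-12))) - 39*(-1/44) = 44/((-1*(-1/12))) + 39/44 = 44/(1/12) + 39/44 = 44*12 + 39/44 = 528 + 39/44 = 23271/44 ≈ 528.89)
R = 23271/44 ≈ 528.89
R - 9*h = 23271/44 - 9*(-53) = 23271/44 + 477 = 44259/44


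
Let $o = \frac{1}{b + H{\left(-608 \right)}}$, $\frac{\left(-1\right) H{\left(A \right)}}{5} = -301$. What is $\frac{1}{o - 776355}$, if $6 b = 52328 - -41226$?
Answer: $- \frac{51292}{39820800657} \approx -1.2881 \cdot 10^{-6}$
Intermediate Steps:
$H{\left(A \right)} = 1505$ ($H{\left(A \right)} = \left(-5\right) \left(-301\right) = 1505$)
$b = \frac{46777}{3}$ ($b = \frac{52328 - -41226}{6} = \frac{52328 + 41226}{6} = \frac{1}{6} \cdot 93554 = \frac{46777}{3} \approx 15592.0$)
$o = \frac{3}{51292}$ ($o = \frac{1}{\frac{46777}{3} + 1505} = \frac{1}{\frac{51292}{3}} = \frac{3}{51292} \approx 5.8489 \cdot 10^{-5}$)
$\frac{1}{o - 776355} = \frac{1}{\frac{3}{51292} - 776355} = \frac{1}{- \frac{39820800657}{51292}} = - \frac{51292}{39820800657}$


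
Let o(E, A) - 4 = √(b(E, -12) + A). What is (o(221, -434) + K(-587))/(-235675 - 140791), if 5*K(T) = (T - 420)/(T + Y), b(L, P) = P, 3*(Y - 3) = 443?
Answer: -29201/2463969970 - I*√446/376466 ≈ -1.1851e-5 - 5.6097e-5*I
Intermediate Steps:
Y = 452/3 (Y = 3 + (⅓)*443 = 3 + 443/3 = 452/3 ≈ 150.67)
K(T) = (-420 + T)/(5*(452/3 + T)) (K(T) = ((T - 420)/(T + 452/3))/5 = ((-420 + T)/(452/3 + T))/5 = (-420 + T)/(5*(452/3 + T)))
o(E, A) = 4 + √(-12 + A)
(o(221, -434) + K(-587))/(-235675 - 140791) = ((4 + √(-12 - 434)) + 3*(-420 - 587)/(5*(452 + 3*(-587))))/(-235675 - 140791) = ((4 + √(-446)) + (⅗)*(-1007)/(452 - 1761))/(-376466) = ((4 + I*√446) + (⅗)*(-1007)/(-1309))*(-1/376466) = ((4 + I*√446) + (⅗)*(-1/1309)*(-1007))*(-1/376466) = ((4 + I*√446) + 3021/6545)*(-1/376466) = (29201/6545 + I*√446)*(-1/376466) = -29201/2463969970 - I*√446/376466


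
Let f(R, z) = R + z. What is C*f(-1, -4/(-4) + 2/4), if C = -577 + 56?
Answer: -521/2 ≈ -260.50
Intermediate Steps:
C = -521
C*f(-1, -4/(-4) + 2/4) = -521*(-1 + (-4/(-4) + 2/4)) = -521*(-1 + (-4*(-¼) + 2*(¼))) = -521*(-1 + (1 + ½)) = -521*(-1 + 3/2) = -521*½ = -521/2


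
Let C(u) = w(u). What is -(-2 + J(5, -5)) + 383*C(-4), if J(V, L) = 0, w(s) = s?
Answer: -1530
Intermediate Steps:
C(u) = u
-(-2 + J(5, -5)) + 383*C(-4) = -(-2 + 0) + 383*(-4) = -1*(-2) - 1532 = 2 - 1532 = -1530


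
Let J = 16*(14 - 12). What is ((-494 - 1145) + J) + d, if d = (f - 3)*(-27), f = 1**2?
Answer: -1553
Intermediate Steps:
J = 32 (J = 16*2 = 32)
f = 1
d = 54 (d = (1 - 3)*(-27) = -2*(-27) = 54)
((-494 - 1145) + J) + d = ((-494 - 1145) + 32) + 54 = (-1639 + 32) + 54 = -1607 + 54 = -1553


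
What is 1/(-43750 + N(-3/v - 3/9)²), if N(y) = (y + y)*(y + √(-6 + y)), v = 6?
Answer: 324*I/(25*(-567221*I + 10*√246)) ≈ -2.2848e-5 + 6.3178e-9*I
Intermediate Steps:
N(y) = 2*y*(y + √(-6 + y)) (N(y) = (2*y)*(y + √(-6 + y)) = 2*y*(y + √(-6 + y)))
1/(-43750 + N(-3/v - 3/9)²) = 1/(-43750 + (2*(-3/6 - 3/9)*((-3/6 - 3/9) + √(-6 + (-3/6 - 3/9))))²) = 1/(-43750 + (2*(-3*⅙ - 3*⅑)*((-3*⅙ - 3*⅑) + √(-6 + (-3*⅙ - 3*⅑))))²) = 1/(-43750 + (2*(-½ - ⅓)*((-½ - ⅓) + √(-6 + (-½ - ⅓))))²) = 1/(-43750 + (2*(-⅚)*(-⅚ + √(-6 - ⅚)))²) = 1/(-43750 + (2*(-⅚)*(-⅚ + √(-41/6)))²) = 1/(-43750 + (2*(-⅚)*(-⅚ + I*√246/6))²) = 1/(-43750 + (25/18 - 5*I*√246/18)²)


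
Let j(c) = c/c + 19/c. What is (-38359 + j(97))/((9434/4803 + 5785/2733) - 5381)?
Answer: 5426692087277/760702676886 ≈ 7.1338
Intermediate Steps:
j(c) = 1 + 19/c
(-38359 + j(97))/((9434/4803 + 5785/2733) - 5381) = (-38359 + (19 + 97)/97)/((9434/4803 + 5785/2733) - 5381) = (-38359 + (1/97)*116)/((9434*(1/4803) + 5785*(1/2733)) - 5381) = (-38359 + 116/97)/((9434/4803 + 5785/2733) - 5381) = -3720707/(97*(5952053/1458511 - 5381)) = -3720707/(97*(-7842295638/1458511)) = -3720707/97*(-1458511/7842295638) = 5426692087277/760702676886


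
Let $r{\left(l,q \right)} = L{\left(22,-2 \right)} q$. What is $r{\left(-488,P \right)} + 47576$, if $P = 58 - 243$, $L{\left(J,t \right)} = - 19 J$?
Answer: $124906$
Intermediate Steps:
$P = -185$
$r{\left(l,q \right)} = - 418 q$ ($r{\left(l,q \right)} = \left(-19\right) 22 q = - 418 q$)
$r{\left(-488,P \right)} + 47576 = \left(-418\right) \left(-185\right) + 47576 = 77330 + 47576 = 124906$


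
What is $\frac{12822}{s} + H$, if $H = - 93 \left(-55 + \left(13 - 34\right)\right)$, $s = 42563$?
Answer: $\frac{300848106}{42563} \approx 7068.3$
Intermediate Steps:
$H = 7068$ ($H = - 93 \left(-55 + \left(13 - 34\right)\right) = - 93 \left(-55 - 21\right) = \left(-93\right) \left(-76\right) = 7068$)
$\frac{12822}{s} + H = \frac{12822}{42563} + 7068 = \frac{300848106}{42563}$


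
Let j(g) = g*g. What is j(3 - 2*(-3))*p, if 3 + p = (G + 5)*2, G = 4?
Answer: 1215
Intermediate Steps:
j(g) = g²
p = 15 (p = -3 + (4 + 5)*2 = -3 + 9*2 = -3 + 18 = 15)
j(3 - 2*(-3))*p = (3 - 2*(-3))²*15 = (3 + 6)²*15 = 9²*15 = 81*15 = 1215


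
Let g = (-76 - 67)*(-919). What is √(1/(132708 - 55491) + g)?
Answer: √783569274678330/77217 ≈ 362.51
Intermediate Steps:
g = 131417 (g = -143*(-919) = 131417)
√(1/(132708 - 55491) + g) = √(1/(132708 - 55491) + 131417) = √(1/77217 + 131417) = √(10147626490/77217) = √783569274678330/77217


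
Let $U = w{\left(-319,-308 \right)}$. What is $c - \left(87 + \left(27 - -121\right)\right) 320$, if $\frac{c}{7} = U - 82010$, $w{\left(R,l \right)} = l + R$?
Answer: $-653659$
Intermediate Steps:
$w{\left(R,l \right)} = R + l$
$U = -627$ ($U = -319 - 308 = -627$)
$c = -578459$ ($c = 7 \left(-627 - 82010\right) = 7 \left(-82637\right) = -578459$)
$c - \left(87 + \left(27 - -121\right)\right) 320 = -578459 - \left(87 + \left(27 - -121\right)\right) 320 = -578459 - \left(87 + \left(27 + 121\right)\right) 320 = -578459 - \left(87 + 148\right) 320 = -578459 - 235 \cdot 320 = -578459 - 75200 = -653659$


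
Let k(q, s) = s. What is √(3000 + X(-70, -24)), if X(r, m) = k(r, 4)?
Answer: 2*√751 ≈ 54.809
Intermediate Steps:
X(r, m) = 4
√(3000 + X(-70, -24)) = √(3000 + 4) = √3004 = 2*√751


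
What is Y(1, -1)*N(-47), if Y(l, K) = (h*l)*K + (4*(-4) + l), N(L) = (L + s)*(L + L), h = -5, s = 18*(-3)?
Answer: -94940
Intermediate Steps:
s = -54
N(L) = 2*L*(-54 + L) (N(L) = (L - 54)*(L + L) = (-54 + L)*(2*L) = 2*L*(-54 + L))
Y(l, K) = -16 + l - 5*K*l (Y(l, K) = (-5*l)*K + (4*(-4) + l) = -5*K*l + (-16 + l) = -16 + l - 5*K*l)
Y(1, -1)*N(-47) = (-16 + 1 - 5*(-1)*1)*(2*(-47)*(-54 - 47)) = (-16 + 1 + 5)*(2*(-47)*(-101)) = -10*9494 = -94940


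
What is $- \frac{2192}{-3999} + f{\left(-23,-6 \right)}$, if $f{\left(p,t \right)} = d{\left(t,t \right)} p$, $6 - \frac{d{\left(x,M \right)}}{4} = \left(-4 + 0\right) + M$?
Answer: $- \frac{5884336}{3999} \approx -1471.5$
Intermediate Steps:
$d{\left(x,M \right)} = 40 - 4 M$ ($d{\left(x,M \right)} = 24 - 4 \left(\left(-4 + 0\right) + M\right) = 24 - 4 \left(-4 + M\right) = 24 - \left(-16 + 4 M\right) = 40 - 4 M$)
$f{\left(p,t \right)} = p \left(40 - 4 t\right)$ ($f{\left(p,t \right)} = \left(40 - 4 t\right) p = p \left(40 - 4 t\right)$)
$- \frac{2192}{-3999} + f{\left(-23,-6 \right)} = - \frac{2192}{-3999} + 4 \left(-23\right) \left(10 - -6\right) = - \frac{2192 \left(-1\right)}{3999} + 4 \left(-23\right) \left(10 + 6\right) = \left(-1\right) \left(- \frac{2192}{3999}\right) + 4 \left(-23\right) 16 = \frac{2192}{3999} - 1472 = - \frac{5884336}{3999}$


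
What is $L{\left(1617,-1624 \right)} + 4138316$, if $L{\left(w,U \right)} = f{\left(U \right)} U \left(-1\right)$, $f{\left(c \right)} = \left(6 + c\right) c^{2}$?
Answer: $-6930049435316$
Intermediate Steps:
$f{\left(c \right)} = c^{2} \left(6 + c\right)$
$L{\left(w,U \right)} = - U^{3} \left(6 + U\right)$ ($L{\left(w,U \right)} = U^{2} \left(6 + U\right) U \left(-1\right) = U^{3} \left(6 + U\right) \left(-1\right) = - U^{3} \left(6 + U\right)$)
$L{\left(1617,-1624 \right)} + 4138316 = \left(-1624\right)^{3} \left(-6 - -1624\right) + 4138316 = - 4283098624 \left(-6 + 1624\right) + 4138316 = \left(-4283098624\right) 1618 + 4138316 = -6930053573632 + 4138316 = -6930049435316$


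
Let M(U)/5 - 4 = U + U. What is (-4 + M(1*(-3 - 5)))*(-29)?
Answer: 1856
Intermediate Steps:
M(U) = 20 + 10*U (M(U) = 20 + 5*(U + U) = 20 + 5*(2*U) = 20 + 10*U)
(-4 + M(1*(-3 - 5)))*(-29) = (-4 + (20 + 10*(1*(-3 - 5))))*(-29) = (-4 + (20 + 10*(1*(-8))))*(-29) = (-4 + (20 + 10*(-8)))*(-29) = (-4 + (20 - 80))*(-29) = (-4 - 60)*(-29) = -64*(-29) = 1856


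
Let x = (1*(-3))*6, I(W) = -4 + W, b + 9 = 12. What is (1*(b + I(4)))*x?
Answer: -54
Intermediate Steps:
b = 3 (b = -9 + 12 = 3)
x = -18 (x = -3*6 = -18)
(1*(b + I(4)))*x = (1*(3 + (-4 + 4)))*(-18) = (1*(3 + 0))*(-18) = (1*3)*(-18) = 3*(-18) = -54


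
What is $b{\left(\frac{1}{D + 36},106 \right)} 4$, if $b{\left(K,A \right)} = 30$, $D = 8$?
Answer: $120$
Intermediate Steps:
$b{\left(\frac{1}{D + 36},106 \right)} 4 = 30 \cdot 4 = 120$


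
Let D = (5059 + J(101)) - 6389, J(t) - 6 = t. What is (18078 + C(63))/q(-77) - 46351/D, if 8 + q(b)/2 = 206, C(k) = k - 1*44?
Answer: 40487627/484308 ≈ 83.599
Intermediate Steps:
J(t) = 6 + t
C(k) = -44 + k (C(k) = k - 44 = -44 + k)
q(b) = 396 (q(b) = -16 + 2*206 = -16 + 412 = 396)
D = -1223 (D = (5059 + (6 + 101)) - 6389 = (5059 + 107) - 6389 = 5166 - 6389 = -1223)
(18078 + C(63))/q(-77) - 46351/D = (18078 + (-44 + 63))/396 - 46351/(-1223) = (18078 + 19)*(1/396) - 46351*(-1/1223) = 18097*(1/396) + 46351/1223 = 18097/396 + 46351/1223 = 40487627/484308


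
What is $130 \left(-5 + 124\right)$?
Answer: $15470$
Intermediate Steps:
$130 \left(-5 + 124\right) = 130 \cdot 119 = 15470$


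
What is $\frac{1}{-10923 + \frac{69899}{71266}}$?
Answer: $- \frac{71266}{778368619} \approx -9.1558 \cdot 10^{-5}$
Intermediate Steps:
$\frac{1}{-10923 + \frac{69899}{71266}} = \frac{1}{- \frac{778368619}{71266}} = - \frac{71266}{778368619}$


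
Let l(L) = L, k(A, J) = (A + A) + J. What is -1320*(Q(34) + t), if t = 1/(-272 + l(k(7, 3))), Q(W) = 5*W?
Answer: -3814712/17 ≈ -2.2439e+5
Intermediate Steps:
k(A, J) = J + 2*A (k(A, J) = 2*A + J = J + 2*A)
t = -1/255 (t = 1/(-272 + (3 + 2*7)) = 1/(-272 + (3 + 14)) = 1/(-272 + 17) = 1/(-255) = -1/255 ≈ -0.0039216)
-1320*(Q(34) + t) = -1320*(5*34 - 1/255) = -1320*(170 - 1/255) = -1320*43349/255 = -3814712/17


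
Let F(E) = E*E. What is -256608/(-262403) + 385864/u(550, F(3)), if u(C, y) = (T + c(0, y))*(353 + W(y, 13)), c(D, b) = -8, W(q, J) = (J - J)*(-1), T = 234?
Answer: 60861772108/10466993267 ≈ 5.8146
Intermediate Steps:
W(q, J) = 0 (W(q, J) = 0*(-1) = 0)
F(E) = E²
u(C, y) = 79778 (u(C, y) = (234 - 8)*(353 + 0) = 226*353 = 79778)
-256608/(-262403) + 385864/u(550, F(3)) = -256608/(-262403) + 385864/79778 = -256608*(-1/262403) + 385864*(1/79778) = 256608/262403 + 192932/39889 = 60861772108/10466993267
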